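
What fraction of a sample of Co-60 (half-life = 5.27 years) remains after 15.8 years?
N/N₀ = (1/2)^(t/t½) = 0.1252 = 12.5%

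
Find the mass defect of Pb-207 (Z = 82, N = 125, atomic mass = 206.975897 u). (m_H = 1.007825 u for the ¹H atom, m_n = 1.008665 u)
Δm = Z·m_H + N·m_n − M = 1.749 u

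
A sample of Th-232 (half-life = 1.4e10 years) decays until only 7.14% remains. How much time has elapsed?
t = t½ × log₂(N₀/N) = 5.331e10 years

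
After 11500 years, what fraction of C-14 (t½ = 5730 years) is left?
N/N₀ = (1/2)^(t/t½) = 0.2488 = 24.9%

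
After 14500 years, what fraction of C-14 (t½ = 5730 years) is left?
N/N₀ = (1/2)^(t/t½) = 0.1731 = 17.3%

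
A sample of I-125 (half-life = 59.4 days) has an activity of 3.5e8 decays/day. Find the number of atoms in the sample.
N = A/λ = 2.999e10 atoms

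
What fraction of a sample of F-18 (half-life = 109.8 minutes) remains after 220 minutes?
N/N₀ = (1/2)^(t/t½) = 0.2494 = 24.9%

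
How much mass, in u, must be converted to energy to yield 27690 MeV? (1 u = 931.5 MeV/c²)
m = E/c² = 29.73 u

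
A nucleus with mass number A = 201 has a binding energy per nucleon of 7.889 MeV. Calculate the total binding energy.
B.E. = 7.889 × 201 = 1586 MeV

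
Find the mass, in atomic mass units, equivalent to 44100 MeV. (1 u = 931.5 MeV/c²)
m = E/c² = 47.34 u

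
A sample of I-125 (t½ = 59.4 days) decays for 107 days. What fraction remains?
N/N₀ = (1/2)^(t/t½) = 0.2869 = 28.7%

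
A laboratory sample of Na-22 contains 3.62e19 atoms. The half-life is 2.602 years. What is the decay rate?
A = λN = 9.643e18 decays/year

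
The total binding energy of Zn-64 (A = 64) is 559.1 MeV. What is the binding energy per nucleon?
B.E./A = 559.1/64 = 8.736 MeV/nucleon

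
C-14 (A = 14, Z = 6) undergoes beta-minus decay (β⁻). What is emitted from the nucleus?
β⁻: electron (e⁻) + antineutrino (ν̄ₑ)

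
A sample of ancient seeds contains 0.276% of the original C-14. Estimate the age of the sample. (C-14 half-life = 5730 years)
Age = t½ × log₂(1/ratio) = 48710 years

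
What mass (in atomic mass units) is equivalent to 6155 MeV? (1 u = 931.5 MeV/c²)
m = E/c² = 6.608 u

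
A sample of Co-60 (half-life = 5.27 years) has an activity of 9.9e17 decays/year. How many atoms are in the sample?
N = A/λ = 7.527e18 atoms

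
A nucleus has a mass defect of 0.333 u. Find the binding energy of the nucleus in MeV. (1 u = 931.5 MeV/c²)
B.E. = Δm × 931.5 = 310.2 MeV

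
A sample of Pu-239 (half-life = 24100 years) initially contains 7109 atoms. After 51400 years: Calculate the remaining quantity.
N = N₀(1/2)^(t/t½) = 1621 atoms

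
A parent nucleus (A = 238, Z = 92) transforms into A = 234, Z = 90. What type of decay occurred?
ΔA = -4, ΔZ = -2 ⇒ alpha decay (α)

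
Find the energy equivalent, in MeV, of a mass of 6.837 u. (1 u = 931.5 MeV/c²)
E = mc² = 6369 MeV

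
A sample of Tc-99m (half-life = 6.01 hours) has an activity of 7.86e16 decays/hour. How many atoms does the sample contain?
N = A/λ = 6.815e17 atoms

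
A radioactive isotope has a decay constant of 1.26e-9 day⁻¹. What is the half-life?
t½ = ln(2)/λ = 5.501e8 days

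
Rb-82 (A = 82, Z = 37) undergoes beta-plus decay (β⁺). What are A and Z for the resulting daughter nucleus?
Daughter: A = 82, Z = 36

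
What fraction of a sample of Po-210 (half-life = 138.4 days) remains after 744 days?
N/N₀ = (1/2)^(t/t½) = 0.02408 = 2.41%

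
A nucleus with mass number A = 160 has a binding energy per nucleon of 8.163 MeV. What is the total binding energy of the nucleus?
B.E. = 8.163 × 160 = 1306 MeV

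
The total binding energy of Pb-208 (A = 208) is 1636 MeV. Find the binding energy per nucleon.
B.E./A = 1636/208 = 7.865 MeV/nucleon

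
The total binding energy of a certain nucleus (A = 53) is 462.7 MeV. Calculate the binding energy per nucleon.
B.E./A = 462.7/53 = 8.73 MeV/nucleon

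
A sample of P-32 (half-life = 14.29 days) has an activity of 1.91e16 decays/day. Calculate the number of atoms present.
N = A/λ = 3.938e17 atoms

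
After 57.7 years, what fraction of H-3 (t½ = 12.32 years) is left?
N/N₀ = (1/2)^(t/t½) = 0.03892 = 3.89%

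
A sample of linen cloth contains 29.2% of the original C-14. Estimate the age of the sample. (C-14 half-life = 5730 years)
Age = t½ × log₂(1/ratio) = 10180 years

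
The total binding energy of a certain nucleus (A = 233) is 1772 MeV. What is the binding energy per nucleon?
B.E./A = 1772/233 = 7.605 MeV/nucleon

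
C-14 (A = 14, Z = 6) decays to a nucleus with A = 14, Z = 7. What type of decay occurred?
ΔA = 0, ΔZ = +1 ⇒ beta-minus decay (β⁻)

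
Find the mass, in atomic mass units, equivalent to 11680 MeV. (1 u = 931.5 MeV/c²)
m = E/c² = 12.54 u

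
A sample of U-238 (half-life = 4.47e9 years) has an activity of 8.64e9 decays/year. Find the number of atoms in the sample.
N = A/λ = 5.572e19 atoms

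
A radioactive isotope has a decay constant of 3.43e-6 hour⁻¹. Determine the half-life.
t½ = ln(2)/λ = 2.021e5 hours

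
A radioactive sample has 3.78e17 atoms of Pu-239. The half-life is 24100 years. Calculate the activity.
A = λN = 1.087e13 decays/year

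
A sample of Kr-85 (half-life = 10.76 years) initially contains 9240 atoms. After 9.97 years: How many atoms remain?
N = N₀(1/2)^(t/t½) = 4861 atoms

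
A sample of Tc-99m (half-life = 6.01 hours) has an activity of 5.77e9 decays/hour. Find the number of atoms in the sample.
N = A/λ = 5.003e10 atoms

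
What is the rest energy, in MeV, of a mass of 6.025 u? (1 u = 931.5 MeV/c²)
E = mc² = 5612 MeV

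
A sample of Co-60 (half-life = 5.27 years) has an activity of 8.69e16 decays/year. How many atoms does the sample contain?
N = A/λ = 6.607e17 atoms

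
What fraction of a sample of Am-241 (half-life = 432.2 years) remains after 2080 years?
N/N₀ = (1/2)^(t/t½) = 0.03559 = 3.56%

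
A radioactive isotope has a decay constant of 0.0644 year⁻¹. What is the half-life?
t½ = ln(2)/λ = 10.76 years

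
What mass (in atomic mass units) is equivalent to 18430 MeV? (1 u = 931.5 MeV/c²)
m = E/c² = 19.79 u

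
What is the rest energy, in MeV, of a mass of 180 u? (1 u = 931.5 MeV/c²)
E = mc² = 1.677e5 MeV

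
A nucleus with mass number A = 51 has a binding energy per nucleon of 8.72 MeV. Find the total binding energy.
B.E. = 8.72 × 51 = 444.7 MeV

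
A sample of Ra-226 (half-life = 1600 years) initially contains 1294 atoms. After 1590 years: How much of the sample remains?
N = N₀(1/2)^(t/t½) = 649.8 atoms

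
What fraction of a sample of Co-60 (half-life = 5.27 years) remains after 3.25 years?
N/N₀ = (1/2)^(t/t½) = 0.6522 = 65.2%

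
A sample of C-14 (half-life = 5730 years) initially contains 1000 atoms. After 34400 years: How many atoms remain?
N = N₀(1/2)^(t/t½) = 15.59 atoms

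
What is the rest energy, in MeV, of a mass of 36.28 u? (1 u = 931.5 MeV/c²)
E = mc² = 33790 MeV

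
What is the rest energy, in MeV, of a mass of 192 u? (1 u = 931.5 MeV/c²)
E = mc² = 1.788e5 MeV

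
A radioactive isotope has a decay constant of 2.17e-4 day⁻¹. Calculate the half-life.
t½ = ln(2)/λ = 3194 days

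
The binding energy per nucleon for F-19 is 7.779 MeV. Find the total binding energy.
B.E. = 7.779 × 19 = 147.8 MeV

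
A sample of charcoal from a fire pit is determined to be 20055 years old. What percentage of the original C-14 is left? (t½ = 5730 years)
N/N₀ = (1/2)^(t/t½) = 0.08839 = 8.84%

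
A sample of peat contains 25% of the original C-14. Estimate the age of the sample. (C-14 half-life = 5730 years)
Age = t½ × log₂(1/ratio) = 11460 years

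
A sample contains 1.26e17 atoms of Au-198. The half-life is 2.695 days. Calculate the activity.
A = λN = 3.241e16 decays/day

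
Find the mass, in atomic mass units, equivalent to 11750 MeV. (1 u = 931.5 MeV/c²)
m = E/c² = 12.61 u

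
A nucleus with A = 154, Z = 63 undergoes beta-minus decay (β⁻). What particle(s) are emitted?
β⁻: electron (e⁻) + antineutrino (ν̄ₑ)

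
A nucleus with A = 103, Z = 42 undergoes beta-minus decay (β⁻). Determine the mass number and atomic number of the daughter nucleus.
Daughter: A = 103, Z = 43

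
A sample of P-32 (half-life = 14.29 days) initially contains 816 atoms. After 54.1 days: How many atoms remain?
N = N₀(1/2)^(t/t½) = 59.16 atoms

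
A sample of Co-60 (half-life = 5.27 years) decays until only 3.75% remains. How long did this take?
t = t½ × log₂(N₀/N) = 24.96 years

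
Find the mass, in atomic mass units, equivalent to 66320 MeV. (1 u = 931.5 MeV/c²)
m = E/c² = 71.2 u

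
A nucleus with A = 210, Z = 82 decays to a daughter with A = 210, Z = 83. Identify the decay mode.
ΔA = 0, ΔZ = +1 ⇒ beta-minus decay (β⁻)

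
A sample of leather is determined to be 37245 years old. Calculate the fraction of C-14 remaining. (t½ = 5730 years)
N/N₀ = (1/2)^(t/t½) = 0.01105 = 1.1%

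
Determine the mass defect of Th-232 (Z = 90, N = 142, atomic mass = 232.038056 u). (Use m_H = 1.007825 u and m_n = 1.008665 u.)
Δm = Z·m_H + N·m_n − M = 1.897 u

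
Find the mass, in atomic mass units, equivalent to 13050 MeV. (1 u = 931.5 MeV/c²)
m = E/c² = 14.01 u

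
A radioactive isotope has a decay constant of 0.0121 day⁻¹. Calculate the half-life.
t½ = ln(2)/λ = 57.28 days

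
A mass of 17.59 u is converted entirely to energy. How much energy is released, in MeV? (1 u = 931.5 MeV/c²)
E = mc² = 16390 MeV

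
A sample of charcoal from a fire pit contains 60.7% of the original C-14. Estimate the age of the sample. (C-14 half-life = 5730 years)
Age = t½ × log₂(1/ratio) = 4127 years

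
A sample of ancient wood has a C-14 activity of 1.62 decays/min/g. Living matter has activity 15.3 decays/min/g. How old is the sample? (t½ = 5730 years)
Age = t½ × log₂(A₀/A) = 18560 years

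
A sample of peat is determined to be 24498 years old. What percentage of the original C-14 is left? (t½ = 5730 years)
N/N₀ = (1/2)^(t/t½) = 0.05164 = 5.16%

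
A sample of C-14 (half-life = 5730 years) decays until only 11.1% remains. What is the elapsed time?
t = t½ × log₂(N₀/N) = 18170 years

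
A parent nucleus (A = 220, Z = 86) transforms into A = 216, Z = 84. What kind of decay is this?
ΔA = -4, ΔZ = -2 ⇒ alpha decay (α)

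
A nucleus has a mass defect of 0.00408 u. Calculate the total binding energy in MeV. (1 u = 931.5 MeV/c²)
B.E. = Δm × 931.5 = 3.801 MeV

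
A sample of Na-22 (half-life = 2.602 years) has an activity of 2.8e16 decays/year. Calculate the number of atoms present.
N = A/λ = 1.051e17 atoms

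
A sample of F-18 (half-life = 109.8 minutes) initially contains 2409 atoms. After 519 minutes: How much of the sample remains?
N = N₀(1/2)^(t/t½) = 90.98 atoms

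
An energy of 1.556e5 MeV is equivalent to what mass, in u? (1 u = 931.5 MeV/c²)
m = E/c² = 167 u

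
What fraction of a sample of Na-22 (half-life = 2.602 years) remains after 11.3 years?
N/N₀ = (1/2)^(t/t½) = 0.04928 = 4.93%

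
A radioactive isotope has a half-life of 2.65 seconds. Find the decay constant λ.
λ = ln(2)/t½ = 0.2616 second⁻¹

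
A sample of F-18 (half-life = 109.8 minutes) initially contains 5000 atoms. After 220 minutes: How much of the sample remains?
N = N₀(1/2)^(t/t½) = 1247 atoms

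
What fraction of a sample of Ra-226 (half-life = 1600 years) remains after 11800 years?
N/N₀ = (1/2)^(t/t½) = 0.006024 = 0.602%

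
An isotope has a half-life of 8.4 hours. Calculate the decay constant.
λ = ln(2)/t½ = 0.08252 hour⁻¹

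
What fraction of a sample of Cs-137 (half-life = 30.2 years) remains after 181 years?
N/N₀ = (1/2)^(t/t½) = 0.0157 = 1.57%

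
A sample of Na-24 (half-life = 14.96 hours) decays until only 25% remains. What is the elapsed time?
t = t½ × log₂(N₀/N) = 29.92 hours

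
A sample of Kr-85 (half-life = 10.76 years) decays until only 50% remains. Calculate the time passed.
t = t½ × log₂(N₀/N) = 10.76 years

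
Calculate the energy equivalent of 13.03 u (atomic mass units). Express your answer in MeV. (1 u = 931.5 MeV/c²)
E = mc² = 12140 MeV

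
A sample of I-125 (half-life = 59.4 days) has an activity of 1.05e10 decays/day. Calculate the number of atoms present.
N = A/λ = 8.998e11 atoms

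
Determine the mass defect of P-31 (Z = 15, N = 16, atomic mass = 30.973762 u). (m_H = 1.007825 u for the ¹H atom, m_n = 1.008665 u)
Δm = Z·m_H + N·m_n − M = 0.2823 u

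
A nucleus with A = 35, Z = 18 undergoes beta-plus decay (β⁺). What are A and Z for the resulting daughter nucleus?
Daughter: A = 35, Z = 17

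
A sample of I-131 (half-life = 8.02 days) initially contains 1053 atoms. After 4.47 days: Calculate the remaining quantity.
N = N₀(1/2)^(t/t½) = 715.6 atoms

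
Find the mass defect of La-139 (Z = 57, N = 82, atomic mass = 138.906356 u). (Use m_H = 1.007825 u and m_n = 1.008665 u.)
Δm = Z·m_H + N·m_n − M = 1.25 u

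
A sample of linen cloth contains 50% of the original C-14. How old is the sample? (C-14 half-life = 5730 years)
Age = t½ × log₂(1/ratio) = 5730 years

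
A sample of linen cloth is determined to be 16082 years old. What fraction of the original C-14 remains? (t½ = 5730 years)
N/N₀ = (1/2)^(t/t½) = 0.1429 = 14.3%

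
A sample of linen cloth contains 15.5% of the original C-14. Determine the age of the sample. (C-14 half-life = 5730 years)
Age = t½ × log₂(1/ratio) = 15410 years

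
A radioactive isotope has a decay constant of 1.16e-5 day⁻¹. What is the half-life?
t½ = ln(2)/λ = 59750 days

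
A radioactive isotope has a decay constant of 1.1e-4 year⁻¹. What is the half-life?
t½ = ln(2)/λ = 6301 years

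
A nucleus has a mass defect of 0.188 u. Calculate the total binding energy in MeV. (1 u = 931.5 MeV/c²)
B.E. = Δm × 931.5 = 175.1 MeV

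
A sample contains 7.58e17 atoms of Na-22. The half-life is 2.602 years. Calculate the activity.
A = λN = 2.019e17 decays/year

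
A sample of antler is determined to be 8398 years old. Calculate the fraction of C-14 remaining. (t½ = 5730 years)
N/N₀ = (1/2)^(t/t½) = 0.3621 = 36.2%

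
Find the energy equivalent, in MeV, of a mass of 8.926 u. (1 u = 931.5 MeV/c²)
E = mc² = 8315 MeV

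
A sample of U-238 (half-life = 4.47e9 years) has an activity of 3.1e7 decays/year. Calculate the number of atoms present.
N = A/λ = 1.999e17 atoms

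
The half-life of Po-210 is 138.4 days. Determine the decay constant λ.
λ = ln(2)/t½ = 0.005008 day⁻¹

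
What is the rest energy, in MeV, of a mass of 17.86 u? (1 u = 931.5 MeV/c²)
E = mc² = 16640 MeV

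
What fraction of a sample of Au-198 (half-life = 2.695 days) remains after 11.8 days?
N/N₀ = (1/2)^(t/t½) = 0.04808 = 4.81%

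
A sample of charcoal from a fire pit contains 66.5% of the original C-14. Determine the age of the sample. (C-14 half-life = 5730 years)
Age = t½ × log₂(1/ratio) = 3373 years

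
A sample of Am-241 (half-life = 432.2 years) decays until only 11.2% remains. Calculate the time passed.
t = t½ × log₂(N₀/N) = 1365 years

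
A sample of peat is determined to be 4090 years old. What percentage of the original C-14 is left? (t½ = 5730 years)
N/N₀ = (1/2)^(t/t½) = 0.6097 = 61%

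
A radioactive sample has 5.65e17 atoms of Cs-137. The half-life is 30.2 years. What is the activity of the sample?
A = λN = 1.297e16 decays/year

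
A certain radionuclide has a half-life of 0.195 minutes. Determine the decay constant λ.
λ = ln(2)/t½ = 3.555 minute⁻¹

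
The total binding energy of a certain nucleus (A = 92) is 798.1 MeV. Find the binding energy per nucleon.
B.E./A = 798.1/92 = 8.675 MeV/nucleon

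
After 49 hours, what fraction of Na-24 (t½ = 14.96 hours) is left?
N/N₀ = (1/2)^(t/t½) = 0.1033 = 10.3%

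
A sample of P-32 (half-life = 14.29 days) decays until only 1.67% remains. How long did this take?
t = t½ × log₂(N₀/N) = 84.37 days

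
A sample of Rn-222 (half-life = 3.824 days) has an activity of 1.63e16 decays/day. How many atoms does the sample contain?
N = A/λ = 8.992e16 atoms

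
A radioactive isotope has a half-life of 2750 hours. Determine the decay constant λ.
λ = ln(2)/t½ = 2.521e-4 hour⁻¹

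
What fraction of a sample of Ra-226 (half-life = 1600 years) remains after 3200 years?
N/N₀ = (1/2)^(t/t½) = 0.25 = 25%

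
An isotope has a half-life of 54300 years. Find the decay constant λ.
λ = ln(2)/t½ = 1.277e-5 year⁻¹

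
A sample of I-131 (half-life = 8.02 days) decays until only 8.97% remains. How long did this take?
t = t½ × log₂(N₀/N) = 27.9 days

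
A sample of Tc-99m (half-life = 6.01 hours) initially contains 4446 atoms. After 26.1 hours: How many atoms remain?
N = N₀(1/2)^(t/t½) = 219.1 atoms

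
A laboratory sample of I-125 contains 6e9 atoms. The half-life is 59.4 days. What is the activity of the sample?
A = λN = 7.001e7 decays/day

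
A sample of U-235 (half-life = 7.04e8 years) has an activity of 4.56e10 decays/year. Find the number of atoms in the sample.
N = A/λ = 4.631e19 atoms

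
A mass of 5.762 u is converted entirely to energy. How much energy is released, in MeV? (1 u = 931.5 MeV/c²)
E = mc² = 5367 MeV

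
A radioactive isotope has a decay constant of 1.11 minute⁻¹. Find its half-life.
t½ = ln(2)/λ = 0.6245 minutes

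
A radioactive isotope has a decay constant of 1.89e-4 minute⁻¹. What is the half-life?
t½ = ln(2)/λ = 3667 minutes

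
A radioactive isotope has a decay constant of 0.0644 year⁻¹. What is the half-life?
t½ = ln(2)/λ = 10.76 years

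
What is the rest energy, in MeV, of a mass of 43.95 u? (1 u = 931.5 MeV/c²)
E = mc² = 40940 MeV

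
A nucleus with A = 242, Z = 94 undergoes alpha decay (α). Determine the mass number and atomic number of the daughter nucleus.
Daughter: A = 238, Z = 92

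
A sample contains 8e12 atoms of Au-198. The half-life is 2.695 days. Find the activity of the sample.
A = λN = 2.058e12 decays/day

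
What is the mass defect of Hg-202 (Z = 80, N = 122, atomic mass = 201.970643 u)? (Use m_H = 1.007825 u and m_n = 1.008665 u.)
Δm = Z·m_H + N·m_n − M = 1.712 u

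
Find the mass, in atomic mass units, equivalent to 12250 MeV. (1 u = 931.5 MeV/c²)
m = E/c² = 13.15 u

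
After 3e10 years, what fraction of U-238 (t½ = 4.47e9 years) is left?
N/N₀ = (1/2)^(t/t½) = 0.009543 = 0.954%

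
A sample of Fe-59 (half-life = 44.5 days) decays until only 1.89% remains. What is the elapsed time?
t = t½ × log₂(N₀/N) = 254.8 days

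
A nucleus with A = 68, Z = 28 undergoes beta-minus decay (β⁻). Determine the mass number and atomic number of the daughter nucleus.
Daughter: A = 68, Z = 29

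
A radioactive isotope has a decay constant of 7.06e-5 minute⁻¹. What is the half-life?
t½ = ln(2)/λ = 9818 minutes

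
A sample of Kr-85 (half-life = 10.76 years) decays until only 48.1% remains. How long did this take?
t = t½ × log₂(N₀/N) = 11.36 years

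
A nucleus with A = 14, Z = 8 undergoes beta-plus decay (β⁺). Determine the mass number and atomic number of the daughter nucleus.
Daughter: A = 14, Z = 7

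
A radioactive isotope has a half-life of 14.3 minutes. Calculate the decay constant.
λ = ln(2)/t½ = 0.04847 minute⁻¹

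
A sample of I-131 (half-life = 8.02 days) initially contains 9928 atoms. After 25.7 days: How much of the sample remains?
N = N₀(1/2)^(t/t½) = 1077 atoms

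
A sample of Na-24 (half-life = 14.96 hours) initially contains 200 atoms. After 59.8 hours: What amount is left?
N = N₀(1/2)^(t/t½) = 12.52 atoms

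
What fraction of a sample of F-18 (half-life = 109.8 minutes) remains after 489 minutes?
N/N₀ = (1/2)^(t/t½) = 0.04564 = 4.56%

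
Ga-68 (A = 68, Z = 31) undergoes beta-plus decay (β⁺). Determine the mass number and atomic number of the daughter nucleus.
Daughter: A = 68, Z = 30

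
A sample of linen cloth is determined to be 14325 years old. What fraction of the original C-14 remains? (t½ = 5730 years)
N/N₀ = (1/2)^(t/t½) = 0.1768 = 17.7%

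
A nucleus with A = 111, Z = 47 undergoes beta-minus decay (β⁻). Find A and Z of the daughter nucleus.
Daughter: A = 111, Z = 48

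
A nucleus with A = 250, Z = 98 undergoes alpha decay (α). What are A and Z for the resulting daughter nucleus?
Daughter: A = 246, Z = 96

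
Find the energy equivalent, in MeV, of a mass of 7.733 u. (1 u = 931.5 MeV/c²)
E = mc² = 7203 MeV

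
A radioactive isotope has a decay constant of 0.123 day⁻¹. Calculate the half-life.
t½ = ln(2)/λ = 5.635 days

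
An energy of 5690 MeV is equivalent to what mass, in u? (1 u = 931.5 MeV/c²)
m = E/c² = 6.108 u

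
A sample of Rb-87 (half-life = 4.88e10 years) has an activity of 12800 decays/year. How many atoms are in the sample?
N = A/λ = 9.012e14 atoms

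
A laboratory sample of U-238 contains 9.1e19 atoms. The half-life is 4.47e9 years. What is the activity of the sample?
A = λN = 1.411e10 decays/year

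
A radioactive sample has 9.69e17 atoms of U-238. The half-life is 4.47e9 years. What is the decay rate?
A = λN = 1.503e8 decays/year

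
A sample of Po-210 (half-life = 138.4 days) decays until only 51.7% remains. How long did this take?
t = t½ × log₂(N₀/N) = 131.7 days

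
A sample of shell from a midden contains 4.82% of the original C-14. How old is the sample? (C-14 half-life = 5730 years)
Age = t½ × log₂(1/ratio) = 25070 years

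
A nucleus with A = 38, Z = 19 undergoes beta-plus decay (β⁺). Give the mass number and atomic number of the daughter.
Daughter: A = 38, Z = 18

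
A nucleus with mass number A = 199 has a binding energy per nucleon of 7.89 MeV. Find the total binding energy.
B.E. = 7.89 × 199 = 1570 MeV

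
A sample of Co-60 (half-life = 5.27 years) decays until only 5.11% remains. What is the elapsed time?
t = t½ × log₂(N₀/N) = 22.61 years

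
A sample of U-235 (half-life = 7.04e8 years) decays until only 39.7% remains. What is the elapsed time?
t = t½ × log₂(N₀/N) = 9.383e8 years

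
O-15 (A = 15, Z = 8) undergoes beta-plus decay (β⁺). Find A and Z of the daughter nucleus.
Daughter: A = 15, Z = 7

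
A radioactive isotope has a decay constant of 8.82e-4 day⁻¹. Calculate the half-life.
t½ = ln(2)/λ = 785.9 days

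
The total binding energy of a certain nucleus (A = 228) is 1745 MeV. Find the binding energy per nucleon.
B.E./A = 1745/228 = 7.654 MeV/nucleon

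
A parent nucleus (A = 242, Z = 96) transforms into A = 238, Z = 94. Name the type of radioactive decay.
ΔA = -4, ΔZ = -2 ⇒ alpha decay (α)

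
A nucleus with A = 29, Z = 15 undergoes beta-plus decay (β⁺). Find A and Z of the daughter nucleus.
Daughter: A = 29, Z = 14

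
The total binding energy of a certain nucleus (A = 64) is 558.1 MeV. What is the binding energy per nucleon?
B.E./A = 558.1/64 = 8.72 MeV/nucleon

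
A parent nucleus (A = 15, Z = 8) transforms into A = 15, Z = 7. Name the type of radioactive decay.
ΔA = 0, ΔZ = -1 ⇒ beta-plus decay (β⁺) or electron capture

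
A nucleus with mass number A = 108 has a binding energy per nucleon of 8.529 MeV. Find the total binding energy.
B.E. = 8.529 × 108 = 921.1 MeV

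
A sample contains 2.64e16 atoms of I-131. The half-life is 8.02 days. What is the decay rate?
A = λN = 2.282e15 decays/day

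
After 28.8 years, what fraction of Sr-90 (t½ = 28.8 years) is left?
N/N₀ = (1/2)^(t/t½) = 0.5 = 50%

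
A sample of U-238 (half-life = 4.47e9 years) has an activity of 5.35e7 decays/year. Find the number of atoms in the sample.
N = A/λ = 3.45e17 atoms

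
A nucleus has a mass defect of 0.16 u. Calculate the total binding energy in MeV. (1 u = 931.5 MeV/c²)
B.E. = Δm × 931.5 = 149 MeV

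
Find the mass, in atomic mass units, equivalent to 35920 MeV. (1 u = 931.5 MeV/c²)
m = E/c² = 38.56 u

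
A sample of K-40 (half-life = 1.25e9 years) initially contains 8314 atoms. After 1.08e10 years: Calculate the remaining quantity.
N = N₀(1/2)^(t/t½) = 20.84 atoms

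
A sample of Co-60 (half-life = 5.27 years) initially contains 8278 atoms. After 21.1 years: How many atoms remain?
N = N₀(1/2)^(t/t½) = 516 atoms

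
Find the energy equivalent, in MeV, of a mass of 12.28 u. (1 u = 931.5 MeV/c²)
E = mc² = 11440 MeV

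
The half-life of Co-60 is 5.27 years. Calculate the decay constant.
λ = ln(2)/t½ = 0.1315 year⁻¹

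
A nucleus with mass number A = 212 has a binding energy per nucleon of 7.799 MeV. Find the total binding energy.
B.E. = 7.799 × 212 = 1653 MeV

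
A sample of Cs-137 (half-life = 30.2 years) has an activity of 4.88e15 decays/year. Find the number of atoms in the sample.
N = A/λ = 2.126e17 atoms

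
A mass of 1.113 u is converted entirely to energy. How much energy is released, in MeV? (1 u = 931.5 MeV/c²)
E = mc² = 1037 MeV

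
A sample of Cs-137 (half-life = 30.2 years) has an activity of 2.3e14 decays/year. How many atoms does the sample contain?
N = A/λ = 1.002e16 atoms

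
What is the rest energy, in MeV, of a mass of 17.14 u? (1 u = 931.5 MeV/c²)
E = mc² = 15970 MeV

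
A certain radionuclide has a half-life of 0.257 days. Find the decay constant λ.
λ = ln(2)/t½ = 2.697 day⁻¹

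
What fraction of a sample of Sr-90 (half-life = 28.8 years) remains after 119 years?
N/N₀ = (1/2)^(t/t½) = 0.05704 = 5.7%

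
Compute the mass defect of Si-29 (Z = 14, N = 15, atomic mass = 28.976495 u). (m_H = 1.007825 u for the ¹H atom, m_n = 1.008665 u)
Δm = Z·m_H + N·m_n − M = 0.263 u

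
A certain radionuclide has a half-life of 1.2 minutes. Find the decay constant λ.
λ = ln(2)/t½ = 0.5776 minute⁻¹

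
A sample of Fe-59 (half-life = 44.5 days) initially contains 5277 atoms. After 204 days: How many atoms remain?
N = N₀(1/2)^(t/t½) = 220 atoms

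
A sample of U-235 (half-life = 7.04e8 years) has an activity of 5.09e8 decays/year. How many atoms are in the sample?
N = A/λ = 5.17e17 atoms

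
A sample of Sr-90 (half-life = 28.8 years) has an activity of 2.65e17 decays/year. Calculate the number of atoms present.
N = A/λ = 1.101e19 atoms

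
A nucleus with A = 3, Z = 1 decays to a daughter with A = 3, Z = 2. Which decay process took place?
ΔA = 0, ΔZ = +1 ⇒ beta-minus decay (β⁻)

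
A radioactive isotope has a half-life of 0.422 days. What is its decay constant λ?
λ = ln(2)/t½ = 1.643 day⁻¹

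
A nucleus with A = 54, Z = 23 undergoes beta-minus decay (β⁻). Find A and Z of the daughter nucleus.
Daughter: A = 54, Z = 24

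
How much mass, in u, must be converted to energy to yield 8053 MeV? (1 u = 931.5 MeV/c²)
m = E/c² = 8.645 u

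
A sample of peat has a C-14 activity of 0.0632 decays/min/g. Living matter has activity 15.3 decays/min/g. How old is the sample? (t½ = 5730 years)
Age = t½ × log₂(A₀/A) = 45380 years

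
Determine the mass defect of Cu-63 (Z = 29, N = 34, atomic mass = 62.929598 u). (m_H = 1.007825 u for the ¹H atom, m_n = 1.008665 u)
Δm = Z·m_H + N·m_n − M = 0.5919 u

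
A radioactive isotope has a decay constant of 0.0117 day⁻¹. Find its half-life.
t½ = ln(2)/λ = 59.24 days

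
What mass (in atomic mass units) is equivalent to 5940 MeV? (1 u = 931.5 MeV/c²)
m = E/c² = 6.377 u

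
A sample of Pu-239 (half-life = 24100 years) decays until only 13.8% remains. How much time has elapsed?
t = t½ × log₂(N₀/N) = 68860 years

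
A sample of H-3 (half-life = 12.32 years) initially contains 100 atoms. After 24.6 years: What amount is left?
N = N₀(1/2)^(t/t½) = 25.06 atoms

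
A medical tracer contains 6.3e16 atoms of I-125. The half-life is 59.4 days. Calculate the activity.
A = λN = 7.352e14 decays/day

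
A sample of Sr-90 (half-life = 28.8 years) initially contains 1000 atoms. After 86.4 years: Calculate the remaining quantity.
N = N₀(1/2)^(t/t½) = 125 atoms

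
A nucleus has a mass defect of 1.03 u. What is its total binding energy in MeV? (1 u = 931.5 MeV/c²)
B.E. = Δm × 931.5 = 959.4 MeV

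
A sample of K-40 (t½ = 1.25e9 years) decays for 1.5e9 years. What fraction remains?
N/N₀ = (1/2)^(t/t½) = 0.4353 = 43.5%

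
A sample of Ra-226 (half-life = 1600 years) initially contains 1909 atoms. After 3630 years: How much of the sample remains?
N = N₀(1/2)^(t/t½) = 396.1 atoms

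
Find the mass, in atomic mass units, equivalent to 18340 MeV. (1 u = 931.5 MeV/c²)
m = E/c² = 19.69 u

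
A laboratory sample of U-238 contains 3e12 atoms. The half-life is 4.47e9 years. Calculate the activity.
A = λN = 465.2 decays/year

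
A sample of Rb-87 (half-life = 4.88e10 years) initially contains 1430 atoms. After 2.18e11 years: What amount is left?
N = N₀(1/2)^(t/t½) = 64.65 atoms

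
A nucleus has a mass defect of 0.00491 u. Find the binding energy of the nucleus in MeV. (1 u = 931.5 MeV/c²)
B.E. = Δm × 931.5 = 4.574 MeV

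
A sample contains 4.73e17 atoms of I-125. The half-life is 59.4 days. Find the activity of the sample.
A = λN = 5.52e15 decays/day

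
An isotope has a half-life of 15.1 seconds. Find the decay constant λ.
λ = ln(2)/t½ = 0.0459 second⁻¹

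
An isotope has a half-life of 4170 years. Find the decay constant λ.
λ = ln(2)/t½ = 1.662e-4 year⁻¹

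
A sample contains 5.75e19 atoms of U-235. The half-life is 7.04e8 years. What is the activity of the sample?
A = λN = 5.661e10 decays/year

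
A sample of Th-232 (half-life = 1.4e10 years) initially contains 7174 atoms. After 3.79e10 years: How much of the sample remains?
N = N₀(1/2)^(t/t½) = 1099 atoms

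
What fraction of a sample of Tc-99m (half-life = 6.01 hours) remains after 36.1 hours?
N/N₀ = (1/2)^(t/t½) = 0.01555 = 1.56%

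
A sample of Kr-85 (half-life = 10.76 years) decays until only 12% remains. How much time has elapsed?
t = t½ × log₂(N₀/N) = 32.91 years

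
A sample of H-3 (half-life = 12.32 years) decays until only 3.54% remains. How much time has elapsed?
t = t½ × log₂(N₀/N) = 59.38 years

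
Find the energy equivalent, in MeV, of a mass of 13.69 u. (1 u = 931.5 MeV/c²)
E = mc² = 12750 MeV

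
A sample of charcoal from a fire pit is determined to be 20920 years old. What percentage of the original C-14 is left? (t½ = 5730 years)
N/N₀ = (1/2)^(t/t½) = 0.07961 = 7.96%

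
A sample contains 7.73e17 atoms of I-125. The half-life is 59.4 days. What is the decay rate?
A = λN = 9.02e15 decays/day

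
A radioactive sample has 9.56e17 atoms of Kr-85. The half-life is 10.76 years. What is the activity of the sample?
A = λN = 6.158e16 decays/year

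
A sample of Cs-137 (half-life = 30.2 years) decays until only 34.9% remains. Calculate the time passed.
t = t½ × log₂(N₀/N) = 45.86 years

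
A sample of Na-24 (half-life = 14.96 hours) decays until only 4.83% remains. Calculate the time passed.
t = t½ × log₂(N₀/N) = 65.4 hours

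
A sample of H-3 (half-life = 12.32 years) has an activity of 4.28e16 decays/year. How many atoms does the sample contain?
N = A/λ = 7.607e17 atoms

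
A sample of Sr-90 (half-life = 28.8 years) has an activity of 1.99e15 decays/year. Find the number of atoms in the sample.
N = A/λ = 8.268e16 atoms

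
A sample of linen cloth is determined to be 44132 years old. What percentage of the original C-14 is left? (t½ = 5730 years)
N/N₀ = (1/2)^(t/t½) = 0.004803 = 0.48%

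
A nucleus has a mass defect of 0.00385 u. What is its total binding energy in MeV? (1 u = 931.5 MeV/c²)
B.E. = Δm × 931.5 = 3.586 MeV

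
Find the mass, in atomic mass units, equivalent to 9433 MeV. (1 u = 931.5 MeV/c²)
m = E/c² = 10.13 u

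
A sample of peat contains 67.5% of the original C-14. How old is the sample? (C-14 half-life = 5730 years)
Age = t½ × log₂(1/ratio) = 3249 years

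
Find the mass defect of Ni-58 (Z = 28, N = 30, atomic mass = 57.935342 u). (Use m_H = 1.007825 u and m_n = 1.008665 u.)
Δm = Z·m_H + N·m_n − M = 0.5437 u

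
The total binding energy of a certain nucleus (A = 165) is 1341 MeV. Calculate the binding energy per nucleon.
B.E./A = 1341/165 = 8.127 MeV/nucleon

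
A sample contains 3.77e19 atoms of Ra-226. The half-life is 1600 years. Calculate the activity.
A = λN = 1.633e16 decays/year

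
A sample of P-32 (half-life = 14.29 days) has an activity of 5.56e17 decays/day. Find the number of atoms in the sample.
N = A/λ = 1.146e19 atoms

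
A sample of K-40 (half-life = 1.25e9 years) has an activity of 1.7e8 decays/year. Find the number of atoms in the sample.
N = A/λ = 3.066e17 atoms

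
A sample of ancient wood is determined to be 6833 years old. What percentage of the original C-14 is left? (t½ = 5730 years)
N/N₀ = (1/2)^(t/t½) = 0.4375 = 43.8%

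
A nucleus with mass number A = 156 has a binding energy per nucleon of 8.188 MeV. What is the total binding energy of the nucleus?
B.E. = 8.188 × 156 = 1277 MeV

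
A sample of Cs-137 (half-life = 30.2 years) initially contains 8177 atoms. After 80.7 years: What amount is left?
N = N₀(1/2)^(t/t½) = 1283 atoms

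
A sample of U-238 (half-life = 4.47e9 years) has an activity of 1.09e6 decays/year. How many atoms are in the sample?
N = A/λ = 7.029e15 atoms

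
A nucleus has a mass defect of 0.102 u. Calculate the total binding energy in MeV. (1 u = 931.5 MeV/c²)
B.E. = Δm × 931.5 = 95.01 MeV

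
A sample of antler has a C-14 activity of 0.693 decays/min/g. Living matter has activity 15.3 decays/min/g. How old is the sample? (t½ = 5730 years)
Age = t½ × log₂(A₀/A) = 25580 years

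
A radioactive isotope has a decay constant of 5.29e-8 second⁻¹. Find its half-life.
t½ = ln(2)/λ = 1.31e7 seconds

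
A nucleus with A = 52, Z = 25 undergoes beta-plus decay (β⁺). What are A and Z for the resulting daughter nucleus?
Daughter: A = 52, Z = 24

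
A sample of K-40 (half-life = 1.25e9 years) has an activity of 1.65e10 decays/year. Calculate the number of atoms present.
N = A/λ = 2.976e19 atoms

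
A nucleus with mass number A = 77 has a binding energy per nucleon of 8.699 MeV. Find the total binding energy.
B.E. = 8.699 × 77 = 669.8 MeV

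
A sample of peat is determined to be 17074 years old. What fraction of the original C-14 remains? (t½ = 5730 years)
N/N₀ = (1/2)^(t/t½) = 0.1268 = 12.7%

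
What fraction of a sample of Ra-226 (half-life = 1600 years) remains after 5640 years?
N/N₀ = (1/2)^(t/t½) = 0.08687 = 8.69%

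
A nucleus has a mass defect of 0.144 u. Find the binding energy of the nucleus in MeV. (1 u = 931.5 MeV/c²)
B.E. = Δm × 931.5 = 134.1 MeV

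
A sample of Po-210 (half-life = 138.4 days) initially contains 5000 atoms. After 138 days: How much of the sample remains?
N = N₀(1/2)^(t/t½) = 2505 atoms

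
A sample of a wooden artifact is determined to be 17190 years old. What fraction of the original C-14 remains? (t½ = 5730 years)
N/N₀ = (1/2)^(t/t½) = 0.125 = 12.5%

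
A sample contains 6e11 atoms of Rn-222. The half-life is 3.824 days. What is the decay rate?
A = λN = 1.088e11 decays/day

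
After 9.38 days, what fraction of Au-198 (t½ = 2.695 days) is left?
N/N₀ = (1/2)^(t/t½) = 0.08959 = 8.96%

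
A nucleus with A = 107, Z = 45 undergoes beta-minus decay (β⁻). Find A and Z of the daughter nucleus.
Daughter: A = 107, Z = 46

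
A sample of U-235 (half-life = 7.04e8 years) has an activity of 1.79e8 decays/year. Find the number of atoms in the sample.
N = A/λ = 1.818e17 atoms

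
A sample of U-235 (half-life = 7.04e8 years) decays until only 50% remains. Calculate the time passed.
t = t½ × log₂(N₀/N) = 7.04e8 years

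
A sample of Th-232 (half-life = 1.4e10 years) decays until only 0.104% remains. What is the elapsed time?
t = t½ × log₂(N₀/N) = 1.387e11 years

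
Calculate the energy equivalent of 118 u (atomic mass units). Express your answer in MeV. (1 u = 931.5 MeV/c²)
E = mc² = 1.099e5 MeV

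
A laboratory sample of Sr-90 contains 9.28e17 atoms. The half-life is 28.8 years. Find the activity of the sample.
A = λN = 2.233e16 decays/year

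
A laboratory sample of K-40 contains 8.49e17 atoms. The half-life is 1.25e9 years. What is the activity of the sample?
A = λN = 4.708e8 decays/year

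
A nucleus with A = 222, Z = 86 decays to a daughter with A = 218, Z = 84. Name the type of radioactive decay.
ΔA = -4, ΔZ = -2 ⇒ alpha decay (α)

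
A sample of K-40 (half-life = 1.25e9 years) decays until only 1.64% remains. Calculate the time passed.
t = t½ × log₂(N₀/N) = 7.413e9 years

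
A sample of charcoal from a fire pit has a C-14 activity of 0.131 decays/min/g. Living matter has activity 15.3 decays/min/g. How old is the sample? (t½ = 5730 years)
Age = t½ × log₂(A₀/A) = 39350 years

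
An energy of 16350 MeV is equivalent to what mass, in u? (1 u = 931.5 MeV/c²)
m = E/c² = 17.55 u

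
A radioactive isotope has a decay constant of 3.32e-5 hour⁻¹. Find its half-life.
t½ = ln(2)/λ = 20880 hours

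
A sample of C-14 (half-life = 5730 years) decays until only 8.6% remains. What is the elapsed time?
t = t½ × log₂(N₀/N) = 20280 years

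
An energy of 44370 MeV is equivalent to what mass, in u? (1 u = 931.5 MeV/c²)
m = E/c² = 47.63 u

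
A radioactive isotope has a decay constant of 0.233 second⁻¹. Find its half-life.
t½ = ln(2)/λ = 2.975 seconds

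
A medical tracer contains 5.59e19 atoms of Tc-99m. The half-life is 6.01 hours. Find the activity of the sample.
A = λN = 6.447e18 decays/hour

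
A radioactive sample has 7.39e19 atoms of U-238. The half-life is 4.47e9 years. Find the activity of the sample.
A = λN = 1.146e10 decays/year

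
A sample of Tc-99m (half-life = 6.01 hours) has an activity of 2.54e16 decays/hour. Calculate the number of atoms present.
N = A/λ = 2.202e17 atoms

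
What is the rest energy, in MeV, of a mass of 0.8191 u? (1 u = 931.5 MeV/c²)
E = mc² = 763 MeV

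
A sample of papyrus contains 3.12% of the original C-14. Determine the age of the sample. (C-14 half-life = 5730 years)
Age = t½ × log₂(1/ratio) = 28660 years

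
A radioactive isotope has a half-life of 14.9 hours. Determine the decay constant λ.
λ = ln(2)/t½ = 0.04652 hour⁻¹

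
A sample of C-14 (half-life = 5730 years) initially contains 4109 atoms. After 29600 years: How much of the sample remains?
N = N₀(1/2)^(t/t½) = 114.5 atoms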